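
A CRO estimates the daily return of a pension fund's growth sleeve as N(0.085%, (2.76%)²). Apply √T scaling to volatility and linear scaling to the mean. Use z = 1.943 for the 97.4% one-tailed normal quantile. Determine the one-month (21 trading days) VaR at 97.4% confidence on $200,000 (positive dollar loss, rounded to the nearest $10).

$45,580

σ_{21d} = 2.76% × √21 = 12.648%; μ_{21d} = 21 × 0.085% = 1.785%.
VaR = −(1.785%) + 1.943 × 12.648% = 22.790%.
On $200,000: 0.22790 × $200,000 = $45,580.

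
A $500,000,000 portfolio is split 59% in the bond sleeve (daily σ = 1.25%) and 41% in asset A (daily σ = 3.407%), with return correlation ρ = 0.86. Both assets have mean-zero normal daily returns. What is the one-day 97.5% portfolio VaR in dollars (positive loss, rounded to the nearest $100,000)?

σ_p² = 0.59²·1.25² + 0.41²·3.407² + 2·0.86·0.59·0.41·1.25·3.407 = 4.2671 (%²).
σ_p = √4.2671 = 2.066%.
At 97.5%, z = 1.960.
VaR = 1.960 × 2.066% = 4.049%; on $500,000,000 that is $20,245,000.

$20,200,000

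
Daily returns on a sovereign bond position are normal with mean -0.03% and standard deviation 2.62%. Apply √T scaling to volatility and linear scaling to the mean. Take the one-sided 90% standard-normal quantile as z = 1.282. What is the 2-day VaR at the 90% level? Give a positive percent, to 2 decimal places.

4.81%

σ_{2d} = 2.62% × √2 = 3.705%; μ_{2d} = 2 × -0.03% = -0.060%.
VaR = −(-0.060%) + 1.282 × 3.705% = 4.810%.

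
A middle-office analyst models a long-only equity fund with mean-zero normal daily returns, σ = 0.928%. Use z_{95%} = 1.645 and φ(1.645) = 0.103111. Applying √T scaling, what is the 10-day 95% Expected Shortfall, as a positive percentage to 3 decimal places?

σ_{10d} = 0.928% × √10 = 2.935%.
ES multiplier = φ(z)/(1−α) = 0.103111/0.05 = 2.062.
ES = 2.935% × 2.062 = 6.052%.

6.052%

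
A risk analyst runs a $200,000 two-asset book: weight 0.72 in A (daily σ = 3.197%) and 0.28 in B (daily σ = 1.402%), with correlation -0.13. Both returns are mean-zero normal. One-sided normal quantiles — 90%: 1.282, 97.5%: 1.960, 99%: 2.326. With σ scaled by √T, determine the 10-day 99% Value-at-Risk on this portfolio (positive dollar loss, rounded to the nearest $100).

σ_p = √(0.72²·3.197² + 0.28²·1.402² + 2·-0.13·0.72·0.28·3.197·1.402) = 2.284%.
σ_{10d} = 2.284% × √10 = 7.223%.
VaR = 2.326 × 7.223% = 16.801%; on $200,000 that is $33,602.

$33,600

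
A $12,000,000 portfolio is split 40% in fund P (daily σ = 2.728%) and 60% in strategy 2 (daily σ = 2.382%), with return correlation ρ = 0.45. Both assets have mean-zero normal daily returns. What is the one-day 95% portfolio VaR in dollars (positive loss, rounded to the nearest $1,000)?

σ_p² = 0.4²·2.728² + 0.6²·2.382² + 2·0.45·0.4·0.6·2.728·2.382 = 4.6369 (%²).
σ_p = √4.6369 = 2.153%.
At 95%, z = 1.645.
VaR = 1.645 × 2.153% = 3.542%; on $12,000,000 that is $425,040.

$425,000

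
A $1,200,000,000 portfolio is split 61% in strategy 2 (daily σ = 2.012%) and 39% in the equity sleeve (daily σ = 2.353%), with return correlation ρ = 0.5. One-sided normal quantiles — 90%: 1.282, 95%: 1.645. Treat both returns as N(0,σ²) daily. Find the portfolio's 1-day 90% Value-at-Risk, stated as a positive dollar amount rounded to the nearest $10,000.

σ_p² = 0.61²·2.012² + 0.39²·2.353² + 2·0.5·0.61·0.39·2.012·2.353 = 3.4747 (%²).
σ_p = √3.4747 = 1.864%.
VaR = 1.282 × 1.864% = 2.390%; on $1,200,000,000 that is $28,680,000.

$28,680,000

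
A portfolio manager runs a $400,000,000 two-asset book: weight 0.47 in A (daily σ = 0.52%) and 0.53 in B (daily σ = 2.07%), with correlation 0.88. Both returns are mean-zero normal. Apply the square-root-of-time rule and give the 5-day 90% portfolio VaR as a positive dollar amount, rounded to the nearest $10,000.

σ_p = √(0.47²·0.52² + 0.53²·2.07² + 2·0.88·0.47·0.53·0.52·2.07) = 1.317%.
σ_{5d} = 1.317% × √5 = 2.945%.
z(90%) = 1.282.
VaR = 1.282 × 2.945% = 3.775%; on $400,000,000 that is $15,100,000.

$15,100,000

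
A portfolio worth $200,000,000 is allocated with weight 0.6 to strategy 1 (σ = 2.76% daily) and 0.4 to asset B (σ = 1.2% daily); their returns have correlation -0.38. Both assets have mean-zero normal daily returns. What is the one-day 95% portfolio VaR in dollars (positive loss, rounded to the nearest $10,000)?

$5,060,000

σ_p² = 0.6²·2.76² + 0.4²·1.2² + 2·-0.38·0.6·0.4·2.76·1.2 = 2.3686 (%²).
σ_p = √2.3686 = 1.539%.
At 95%, z = 1.645.
VaR = 1.645 × 1.539% = 2.532%; on $200,000,000 that is $5,064,000.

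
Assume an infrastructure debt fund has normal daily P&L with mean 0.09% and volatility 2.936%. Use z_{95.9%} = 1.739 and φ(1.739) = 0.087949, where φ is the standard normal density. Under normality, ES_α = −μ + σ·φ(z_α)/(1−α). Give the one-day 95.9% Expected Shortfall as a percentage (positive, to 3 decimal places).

Tail multiplier: φ(z)/(1−α) = 0.087949 / 0.041 = 2.145.
ES = −(0.09%) + 2.936% × 2.145 = 6.208%.

6.208%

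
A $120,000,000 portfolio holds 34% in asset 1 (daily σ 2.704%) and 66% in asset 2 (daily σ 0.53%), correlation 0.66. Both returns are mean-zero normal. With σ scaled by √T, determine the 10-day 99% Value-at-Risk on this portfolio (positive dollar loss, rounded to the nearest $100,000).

$10,400,000

σ_p = √(0.34²·2.704² + 0.66²·0.53² + 2·0.66·0.34·0.66·2.704·0.53) = 1.180%.
σ_{10d} = 1.180% × √10 = 3.731%.
z(99%) = 2.326.
VaR = 2.326 × 3.731% = 8.678%; on $120,000,000 that is $10,413,600.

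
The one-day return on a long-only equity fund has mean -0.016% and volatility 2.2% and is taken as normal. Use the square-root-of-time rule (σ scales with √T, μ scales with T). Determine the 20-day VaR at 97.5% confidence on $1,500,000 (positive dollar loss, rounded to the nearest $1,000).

At 97.5%, z = 1.960.
σ_{20d} = 2.2% × √20 = 9.839%; μ_{20d} = 20 × -0.016% = -0.320%.
VaR = −(-0.320%) + 1.960 × 9.839% = 19.604%.
On $1,500,000: 0.19604 × $1,500,000 = $294,060.

$294,000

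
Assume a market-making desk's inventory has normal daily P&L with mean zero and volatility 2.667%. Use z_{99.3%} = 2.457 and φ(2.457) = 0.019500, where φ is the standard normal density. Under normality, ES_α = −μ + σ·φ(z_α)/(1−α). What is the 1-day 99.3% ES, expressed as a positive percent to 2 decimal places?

7.43%

Tail multiplier: φ(z)/(1−α) = 0.019500 / 0.007 = 2.786.
ES = 2.667% × 2.786 = 7.430%.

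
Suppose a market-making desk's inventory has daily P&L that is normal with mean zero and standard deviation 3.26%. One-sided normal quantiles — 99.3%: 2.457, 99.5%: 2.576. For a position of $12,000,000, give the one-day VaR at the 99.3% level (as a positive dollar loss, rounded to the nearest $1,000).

$961,000

VaR = z·σ = 2.457 × 3.26% = 8.010%.
On $12,000,000: 0.08010 × $12,000,000 = $961,200.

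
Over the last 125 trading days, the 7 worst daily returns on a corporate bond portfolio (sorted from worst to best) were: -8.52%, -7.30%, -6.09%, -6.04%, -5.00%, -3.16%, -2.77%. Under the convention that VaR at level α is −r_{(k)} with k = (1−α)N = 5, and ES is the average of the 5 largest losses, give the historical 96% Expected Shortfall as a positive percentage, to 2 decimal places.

The 5 worst returns sum to -32.95%.
ES = −(-32.95%) / 5 = 6.59%.

6.59%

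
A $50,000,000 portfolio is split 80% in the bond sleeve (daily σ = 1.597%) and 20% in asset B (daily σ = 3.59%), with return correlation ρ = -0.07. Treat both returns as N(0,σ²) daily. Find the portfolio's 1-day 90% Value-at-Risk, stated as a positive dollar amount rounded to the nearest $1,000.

σ_p² = 0.8²·1.597² + 0.2²·3.59² + 2·-0.07·0.8·0.2·1.597·3.59 = 2.0194 (%²).
σ_p = √2.0194 = 1.421%.
At 90%, z = 1.282.
VaR = 1.282 × 1.421% = 1.822%; on $50,000,000 that is $911,000.

$911,000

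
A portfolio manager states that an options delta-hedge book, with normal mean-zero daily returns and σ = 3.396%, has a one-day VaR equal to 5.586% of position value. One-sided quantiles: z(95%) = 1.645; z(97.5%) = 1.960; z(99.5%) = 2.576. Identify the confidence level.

Implied z = VaR/σ = 5.586 / 3.396 = 1.645.
This matches z(95%) = 1.645.

95%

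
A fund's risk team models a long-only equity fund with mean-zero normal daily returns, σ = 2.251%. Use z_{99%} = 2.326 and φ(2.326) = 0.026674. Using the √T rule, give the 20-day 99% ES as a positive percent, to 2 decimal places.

26.85%

σ_{20d} = 2.251% × √20 = 10.067%.
ES multiplier = φ(z)/(1−α) = 0.026674/0.01 = 2.667.
ES = 10.067% × 2.667 = 26.849%.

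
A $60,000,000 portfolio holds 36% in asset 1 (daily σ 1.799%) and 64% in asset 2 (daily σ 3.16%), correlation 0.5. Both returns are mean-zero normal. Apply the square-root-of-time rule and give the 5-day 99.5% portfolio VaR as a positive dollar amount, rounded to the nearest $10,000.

$8,340,000

σ_p = √(0.36²·1.799² + 0.64²·3.16² + 2·0.5·0.36·0.64·1.799·3.16) = 2.412%.
σ_{5d} = 2.412% × √5 = 5.393%.
z(99.5%) = 2.576.
VaR = 2.576 × 5.393% = 13.892%; on $60,000,000 that is $8,335,200.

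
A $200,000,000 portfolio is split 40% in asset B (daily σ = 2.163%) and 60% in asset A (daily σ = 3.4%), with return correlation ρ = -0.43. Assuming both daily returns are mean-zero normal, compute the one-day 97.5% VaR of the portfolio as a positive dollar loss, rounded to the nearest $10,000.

$7,220,000

σ_p² = 0.4²·2.163² + 0.6²·3.4² + 2·-0.43·0.4·0.6·2.163·3.4 = 3.3923 (%²).
σ_p = √3.3923 = 1.842%.
At 97.5%, z = 1.960.
VaR = 1.960 × 1.842% = 3.610%; on $200,000,000 that is $7,220,000.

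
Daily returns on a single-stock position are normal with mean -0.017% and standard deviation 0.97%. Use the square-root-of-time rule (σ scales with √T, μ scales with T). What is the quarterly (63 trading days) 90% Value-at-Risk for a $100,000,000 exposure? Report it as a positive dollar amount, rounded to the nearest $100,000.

$10,900,000

At 90%, z = 1.282.
σ_{63d} = 0.97% × √63 = 7.699%; μ_{63d} = 63 × -0.017% = -1.071%.
VaR = −(-1.071%) + 1.282 × 7.699% = 10.941%.
On $100,000,000: 0.10941 × $100,000,000 = $10,941,000.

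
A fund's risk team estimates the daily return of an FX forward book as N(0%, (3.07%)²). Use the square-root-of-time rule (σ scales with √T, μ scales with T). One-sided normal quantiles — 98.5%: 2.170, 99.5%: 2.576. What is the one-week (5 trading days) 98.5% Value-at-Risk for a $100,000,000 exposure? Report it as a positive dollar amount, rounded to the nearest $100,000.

$14,900,000

σ_{5d} = 3.07% × √5 = 6.865%.
VaR = 2.170 × 6.865% = 14.897%.
On $100,000,000: 0.14897 × $100,000,000 = $14,897,000.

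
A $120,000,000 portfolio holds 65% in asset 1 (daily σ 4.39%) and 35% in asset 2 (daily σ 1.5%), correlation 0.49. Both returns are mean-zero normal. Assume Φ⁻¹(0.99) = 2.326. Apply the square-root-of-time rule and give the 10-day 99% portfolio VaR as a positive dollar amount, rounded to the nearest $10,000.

$27,750,000

σ_p = √(0.65²·4.39² + 0.35²·1.5² + 2·0.49·0.65·0.35·4.39·1.5) = 3.144%.
σ_{10d} = 3.144% × √10 = 9.942%.
VaR = 2.326 × 9.942% = 23.125%; on $120,000,000 that is $27,750,000.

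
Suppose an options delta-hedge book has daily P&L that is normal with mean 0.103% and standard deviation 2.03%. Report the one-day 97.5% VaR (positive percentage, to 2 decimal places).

3.88%

At 97.5% one-sided, z = 1.960.
VaR = −μ + z·σ = −(0.103%) + 1.960 × 2.03% = 3.876%.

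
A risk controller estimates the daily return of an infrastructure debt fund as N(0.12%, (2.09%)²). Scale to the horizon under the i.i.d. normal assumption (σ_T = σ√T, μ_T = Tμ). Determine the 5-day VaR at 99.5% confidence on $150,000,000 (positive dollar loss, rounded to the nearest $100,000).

At 99.5%, z = 2.576.
σ_{5d} = 2.09% × √5 = 4.673%; μ_{5d} = 5 × 0.12% = 0.600%.
VaR = −(0.600%) + 2.576 × 4.673% = 11.438%.
On $150,000,000: 0.11438 × $150,000,000 = $17,157,000.

$17,200,000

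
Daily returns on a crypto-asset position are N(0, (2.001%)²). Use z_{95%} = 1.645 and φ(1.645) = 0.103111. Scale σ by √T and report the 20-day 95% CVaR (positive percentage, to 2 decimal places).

18.45%

σ_{20d} = 2.001% × √20 = 8.949%.
ES multiplier = φ(z)/(1−α) = 0.103111/0.05 = 2.062.
ES = 8.949% × 2.062 = 18.453%.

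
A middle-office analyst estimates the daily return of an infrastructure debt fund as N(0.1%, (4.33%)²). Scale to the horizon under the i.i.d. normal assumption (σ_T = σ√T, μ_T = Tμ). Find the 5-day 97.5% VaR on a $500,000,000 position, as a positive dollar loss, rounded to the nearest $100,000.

At 97.5%, z = 1.960.
σ_{5d} = 4.33% × √5 = 9.682%; μ_{5d} = 5 × 0.1% = 0.500%.
VaR = −(0.500%) + 1.960 × 9.682% = 18.477%.
On $500,000,000: 0.18477 × $500,000,000 = $92,385,000.

$92,400,000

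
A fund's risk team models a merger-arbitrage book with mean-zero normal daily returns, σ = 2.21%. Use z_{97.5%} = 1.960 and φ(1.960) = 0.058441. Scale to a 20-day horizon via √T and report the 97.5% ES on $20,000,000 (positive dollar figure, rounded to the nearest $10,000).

$4,620,000

σ_{20d} = 2.21% × √20 = 9.883%.
ES multiplier = φ(z)/(1−α) = 0.058441/0.025 = 2.338.
ES = 9.883% × 2.338 = 23.106%; on $20,000,000: $4,621,200.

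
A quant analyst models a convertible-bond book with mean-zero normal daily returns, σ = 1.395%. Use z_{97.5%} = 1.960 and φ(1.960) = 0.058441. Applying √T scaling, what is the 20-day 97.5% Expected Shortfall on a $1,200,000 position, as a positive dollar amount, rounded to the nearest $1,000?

σ_{20d} = 1.395% × √20 = 6.239%.
ES multiplier = φ(z)/(1−α) = 0.058441/0.025 = 2.338.
ES = 6.239% × 2.338 = 14.587%; on $1,200,000: $175,044.

$175,000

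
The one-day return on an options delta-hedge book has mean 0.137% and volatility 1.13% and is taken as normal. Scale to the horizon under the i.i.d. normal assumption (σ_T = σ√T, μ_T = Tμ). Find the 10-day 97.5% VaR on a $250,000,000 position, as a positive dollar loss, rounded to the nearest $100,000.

$14,100,000

At 97.5%, z = 1.960.
σ_{10d} = 1.13% × √10 = 3.573%; μ_{10d} = 10 × 0.137% = 1.370%.
VaR = −(1.370%) + 1.960 × 3.573% = 5.633%.
On $250,000,000: 0.05633 × $250,000,000 = $14,082,500.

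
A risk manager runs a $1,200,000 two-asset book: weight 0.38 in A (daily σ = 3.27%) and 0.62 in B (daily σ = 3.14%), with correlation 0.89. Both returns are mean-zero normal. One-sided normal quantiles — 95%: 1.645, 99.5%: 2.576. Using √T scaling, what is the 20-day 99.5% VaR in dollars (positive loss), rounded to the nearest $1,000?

$429,000

σ_p = √(0.38²·3.27² + 0.62²·3.14² + 2·0.89·0.38·0.62·3.27·3.14) = 3.105%.
σ_{20d} = 3.105% × √20 = 13.886%.
VaR = 2.576 × 13.886% = 35.770%; on $1,200,000 that is $429,240.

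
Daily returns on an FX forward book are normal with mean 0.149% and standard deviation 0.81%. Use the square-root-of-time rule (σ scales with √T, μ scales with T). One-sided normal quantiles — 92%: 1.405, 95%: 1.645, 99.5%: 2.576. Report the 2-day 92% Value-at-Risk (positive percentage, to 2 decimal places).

1.31%

σ_{2d} = 0.81% × √2 = 1.146%; μ_{2d} = 2 × 0.149% = 0.298%.
VaR = −(0.298%) + 1.405 × 1.146% = 1.312%.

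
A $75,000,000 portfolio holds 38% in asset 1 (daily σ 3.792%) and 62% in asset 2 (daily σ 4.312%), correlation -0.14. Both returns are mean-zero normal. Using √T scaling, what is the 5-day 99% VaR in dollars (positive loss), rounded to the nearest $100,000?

$11,100,000

σ_p = √(0.38²·3.792² + 0.62²·4.312² + 2·-0.14·0.38·0.62·3.792·4.312) = 2.854%.
σ_{5d} = 2.854% × √5 = 6.382%.
z(99%) = 2.326.
VaR = 2.326 × 6.382% = 14.845%; on $75,000,000 that is $11,133,750.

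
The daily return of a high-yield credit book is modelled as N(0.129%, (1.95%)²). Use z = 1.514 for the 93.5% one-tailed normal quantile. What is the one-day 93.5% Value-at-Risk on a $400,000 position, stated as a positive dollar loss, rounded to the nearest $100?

VaR = −μ + z·σ = −(0.129%) + 1.514 × 1.95% = 2.823%.
On $400,000: 0.02823 × $400,000 = $11,292.

$11,300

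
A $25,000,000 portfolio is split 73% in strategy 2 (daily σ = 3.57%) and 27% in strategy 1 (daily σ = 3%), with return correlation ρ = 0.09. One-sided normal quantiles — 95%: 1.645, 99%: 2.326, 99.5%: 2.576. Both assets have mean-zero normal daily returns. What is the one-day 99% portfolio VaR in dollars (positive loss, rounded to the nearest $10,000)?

$1,630,000

σ_p² = 0.73²·3.57² + 0.27²·3² + 2·0.09·0.73·0.27·3.57·3 = 7.8278 (%²).
σ_p = √7.8278 = 2.798%.
VaR = 2.326 × 2.798% = 6.508%; on $25,000,000 that is $1,627,000.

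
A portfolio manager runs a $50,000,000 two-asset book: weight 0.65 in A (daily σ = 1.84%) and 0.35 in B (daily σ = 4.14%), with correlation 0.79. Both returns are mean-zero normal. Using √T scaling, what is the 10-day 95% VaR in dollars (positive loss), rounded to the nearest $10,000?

$6,510,000

σ_p = √(0.65²·1.84² + 0.35²·4.14² + 2·0.79·0.65·0.35·1.84·4.14) = 2.504%.
σ_{10d} = 2.504% × √10 = 7.918%.
z(95%) = 1.645.
VaR = 1.645 × 7.918% = 13.025%; on $50,000,000 that is $6,512,500.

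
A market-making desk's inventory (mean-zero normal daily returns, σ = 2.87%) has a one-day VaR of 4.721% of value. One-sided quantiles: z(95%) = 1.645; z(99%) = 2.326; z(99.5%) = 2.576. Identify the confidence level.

95%

Implied z = VaR/σ = 4.721 / 2.87 = 1.645.
This matches z(95%) = 1.645.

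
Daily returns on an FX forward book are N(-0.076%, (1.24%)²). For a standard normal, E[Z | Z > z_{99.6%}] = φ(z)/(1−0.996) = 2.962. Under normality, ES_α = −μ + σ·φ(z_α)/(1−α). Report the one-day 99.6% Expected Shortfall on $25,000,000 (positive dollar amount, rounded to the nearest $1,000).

ES = −(-0.076%) + 1.24% × 2.962 = 3.749%.
On $25,000,000: 0.03749 × $25,000,000 = $937,250.

$937,000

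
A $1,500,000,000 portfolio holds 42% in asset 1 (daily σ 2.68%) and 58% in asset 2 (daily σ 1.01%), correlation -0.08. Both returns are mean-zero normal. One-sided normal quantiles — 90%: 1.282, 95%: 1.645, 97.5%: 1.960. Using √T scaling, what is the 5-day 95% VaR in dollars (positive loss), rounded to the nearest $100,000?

σ_p = √(0.42²·2.68² + 0.58²·1.01² + 2·-0.08·0.42·0.58·2.68·1.01) = 1.227%.
σ_{5d} = 1.227% × √5 = 2.744%.
VaR = 1.645 × 2.744% = 4.514%; on $1,500,000,000 that is $67,710,000.

$67,700,000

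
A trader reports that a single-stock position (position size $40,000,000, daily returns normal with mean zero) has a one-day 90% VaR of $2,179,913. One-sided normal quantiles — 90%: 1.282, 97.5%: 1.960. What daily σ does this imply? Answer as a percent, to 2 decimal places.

4.25%

VaR as a fraction: $2,179,913 / $40,000,000 = 5.450%.
σ = VaR / z = 5.450% / 1.282 = 4.251%.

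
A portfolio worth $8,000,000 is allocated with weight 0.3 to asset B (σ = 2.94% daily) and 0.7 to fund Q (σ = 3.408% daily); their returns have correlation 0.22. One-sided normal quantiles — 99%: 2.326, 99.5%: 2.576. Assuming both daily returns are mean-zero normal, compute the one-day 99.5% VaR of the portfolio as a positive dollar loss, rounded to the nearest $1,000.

$560,000

σ_p² = 0.3²·2.94² + 0.7²·3.408² + 2·0.22·0.3·0.7·2.94·3.408 = 7.3948 (%²).
σ_p = √7.3948 = 2.719%.
VaR = 2.576 × 2.719% = 7.004%; on $8,000,000 that is $560,320.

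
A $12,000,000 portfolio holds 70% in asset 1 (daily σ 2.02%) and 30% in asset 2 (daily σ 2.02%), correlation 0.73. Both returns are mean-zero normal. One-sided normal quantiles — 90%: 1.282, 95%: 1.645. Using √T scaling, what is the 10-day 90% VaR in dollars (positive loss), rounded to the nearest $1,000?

$925,000

σ_p = √(0.7²·2.02² + 0.3²·2.02² + 2·0.73·0.7·0.3·2.02·2.02) = 1.902%.
σ_{10d} = 1.902% × √10 = 6.015%.
VaR = 1.282 × 6.015% = 7.711%; on $12,000,000 that is $925,320.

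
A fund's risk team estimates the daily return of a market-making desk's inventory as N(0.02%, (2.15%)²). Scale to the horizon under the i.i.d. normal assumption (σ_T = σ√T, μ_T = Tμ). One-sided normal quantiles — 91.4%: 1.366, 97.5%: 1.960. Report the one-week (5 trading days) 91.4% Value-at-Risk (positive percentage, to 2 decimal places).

6.47%

σ_{5d} = 2.15% × √5 = 4.808%; μ_{5d} = 5 × 0.02% = 0.100%.
VaR = −(0.100%) + 1.366 × 4.808% = 6.468%.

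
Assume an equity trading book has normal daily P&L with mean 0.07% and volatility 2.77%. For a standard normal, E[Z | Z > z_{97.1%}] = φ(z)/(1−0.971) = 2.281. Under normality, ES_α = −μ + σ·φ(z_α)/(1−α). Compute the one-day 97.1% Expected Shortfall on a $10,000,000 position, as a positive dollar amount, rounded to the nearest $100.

ES = −(0.07%) + 2.77% × 2.281 = 6.248%.
On $10,000,000: 0.06248 × $10,000,000 = $624,800.

$624,800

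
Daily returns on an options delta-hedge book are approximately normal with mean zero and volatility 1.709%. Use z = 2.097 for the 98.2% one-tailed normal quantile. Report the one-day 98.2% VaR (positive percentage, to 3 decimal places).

3.584%

VaR = z·σ = 2.097 × 1.709% = 3.584%.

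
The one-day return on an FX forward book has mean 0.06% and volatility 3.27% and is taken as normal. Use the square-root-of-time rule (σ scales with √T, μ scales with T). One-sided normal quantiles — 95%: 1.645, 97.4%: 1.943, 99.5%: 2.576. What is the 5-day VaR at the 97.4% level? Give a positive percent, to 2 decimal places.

σ_{5d} = 3.27% × √5 = 7.312%; μ_{5d} = 5 × 0.06% = 0.300%.
VaR = −(0.300%) + 1.943 × 7.312% = 13.907%.

13.91%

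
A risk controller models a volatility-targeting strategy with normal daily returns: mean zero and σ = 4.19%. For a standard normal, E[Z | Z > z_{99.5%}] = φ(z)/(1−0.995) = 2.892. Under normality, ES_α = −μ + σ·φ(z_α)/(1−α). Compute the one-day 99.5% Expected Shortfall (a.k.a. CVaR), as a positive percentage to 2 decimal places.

ES = 4.19% × 2.892 = 12.117%.

12.12%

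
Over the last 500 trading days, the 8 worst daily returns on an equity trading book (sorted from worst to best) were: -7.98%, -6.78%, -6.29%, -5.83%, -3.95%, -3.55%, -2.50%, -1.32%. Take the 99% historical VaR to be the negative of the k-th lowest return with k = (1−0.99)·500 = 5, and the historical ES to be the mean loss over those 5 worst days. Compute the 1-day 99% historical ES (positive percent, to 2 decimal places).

6.17%

The 5 worst returns sum to -30.83%.
ES = −(-30.83%) / 5 = 6.166% ≈ 6.17%.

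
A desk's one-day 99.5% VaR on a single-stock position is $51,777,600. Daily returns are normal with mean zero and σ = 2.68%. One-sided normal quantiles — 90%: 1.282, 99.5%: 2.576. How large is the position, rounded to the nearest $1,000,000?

VaR as a fraction of value: z·σ = 2.576 × 2.68% = 6.90368%.
Position = $51,777,600 / 0.0690368 = $750,000,000.

$750,000,000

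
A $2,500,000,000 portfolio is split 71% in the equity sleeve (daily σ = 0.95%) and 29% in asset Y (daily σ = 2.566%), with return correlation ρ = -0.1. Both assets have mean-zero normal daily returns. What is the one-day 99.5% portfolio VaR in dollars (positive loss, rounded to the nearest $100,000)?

$61,400,000

σ_p² = 0.71²·0.95² + 0.29²·2.566² + 2·-0.1·0.71·0.29·0.95·2.566 = 0.9083 (%²).
σ_p = √0.9083 = 0.953%.
At 99.5%, z = 2.576.
VaR = 2.576 × 0.953% = 2.455%; on $2,500,000,000 that is $61,375,000.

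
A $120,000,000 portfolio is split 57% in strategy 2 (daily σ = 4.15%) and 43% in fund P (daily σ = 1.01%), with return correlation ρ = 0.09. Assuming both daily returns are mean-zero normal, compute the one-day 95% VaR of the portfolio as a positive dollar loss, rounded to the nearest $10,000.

σ_p² = 0.57²·4.15² + 0.43²·1.01² + 2·0.09·0.57·0.43·4.15·1.01 = 5.9691 (%²).
σ_p = √5.9691 = 2.443%.
At 95%, z = 1.645.
VaR = 1.645 × 2.443% = 4.019%; on $120,000,000 that is $4,822,800.

$4,820,000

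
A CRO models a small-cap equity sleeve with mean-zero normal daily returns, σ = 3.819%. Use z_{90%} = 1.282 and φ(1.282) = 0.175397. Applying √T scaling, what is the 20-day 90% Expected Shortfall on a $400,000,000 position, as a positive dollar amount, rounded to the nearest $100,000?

$119,800,000

σ_{20d} = 3.819% × √20 = 17.079%.
ES multiplier = φ(z)/(1−α) = 0.175397/0.1 = 1.754.
ES = 17.079% × 1.754 = 29.957%; on $400,000,000: $119,828,000.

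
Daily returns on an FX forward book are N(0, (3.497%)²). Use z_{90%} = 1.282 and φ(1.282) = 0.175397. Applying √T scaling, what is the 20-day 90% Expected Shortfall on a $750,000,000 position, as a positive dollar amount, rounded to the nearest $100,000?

$205,700,000

σ_{20d} = 3.497% × √20 = 15.639%.
ES multiplier = φ(z)/(1−α) = 0.175397/0.1 = 1.754.
ES = 15.639% × 1.754 = 27.431%; on $750,000,000: $205,732,500.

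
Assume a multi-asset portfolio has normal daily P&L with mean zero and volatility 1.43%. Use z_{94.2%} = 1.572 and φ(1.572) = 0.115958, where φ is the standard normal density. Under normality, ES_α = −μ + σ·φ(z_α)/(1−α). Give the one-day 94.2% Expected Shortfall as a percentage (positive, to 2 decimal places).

Tail multiplier: φ(z)/(1−α) = 0.115958 / 0.058 = 1.999.
ES = 1.43% × 1.999 = 2.859%.

2.86%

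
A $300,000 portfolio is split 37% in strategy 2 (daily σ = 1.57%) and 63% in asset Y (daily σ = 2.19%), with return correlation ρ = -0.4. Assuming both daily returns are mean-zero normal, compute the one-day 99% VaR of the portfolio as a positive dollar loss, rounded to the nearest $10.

σ_p² = 0.37²·1.57² + 0.63²·2.19² + 2·-0.4·0.37·0.63·1.57·2.19 = 1.5998 (%²).
σ_p = √1.5998 = 1.265%.
At 99%, z = 2.326.
VaR = 2.326 × 1.265% = 2.942%; on $300,000 that is $8,826.

$8,830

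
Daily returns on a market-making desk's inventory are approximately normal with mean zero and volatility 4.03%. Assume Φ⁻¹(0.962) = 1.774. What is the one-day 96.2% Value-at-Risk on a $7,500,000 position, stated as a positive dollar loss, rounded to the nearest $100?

VaR = z·σ = 1.774 × 4.03% = 7.149%.
On $7,500,000: 0.07149 × $7,500,000 = $536,175.

$536,200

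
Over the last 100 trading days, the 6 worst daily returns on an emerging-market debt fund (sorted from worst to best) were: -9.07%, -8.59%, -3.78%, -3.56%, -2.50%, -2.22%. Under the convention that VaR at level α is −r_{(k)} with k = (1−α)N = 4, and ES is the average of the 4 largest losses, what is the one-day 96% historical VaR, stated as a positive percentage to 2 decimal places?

3.56%

k = 4; the 4th lowest return is -3.56%, so VaR = 3.56%.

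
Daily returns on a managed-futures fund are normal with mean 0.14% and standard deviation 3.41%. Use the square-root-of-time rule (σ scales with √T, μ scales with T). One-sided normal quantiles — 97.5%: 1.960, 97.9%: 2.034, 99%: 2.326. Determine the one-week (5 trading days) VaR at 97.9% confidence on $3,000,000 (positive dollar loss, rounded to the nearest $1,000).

σ_{5d} = 3.41% × √5 = 7.625%; μ_{5d} = 5 × 0.14% = 0.700%.
VaR = −(0.700%) + 2.034 × 7.625% = 14.809%.
On $3,000,000: 0.14809 × $3,000,000 = $444,270.

$444,000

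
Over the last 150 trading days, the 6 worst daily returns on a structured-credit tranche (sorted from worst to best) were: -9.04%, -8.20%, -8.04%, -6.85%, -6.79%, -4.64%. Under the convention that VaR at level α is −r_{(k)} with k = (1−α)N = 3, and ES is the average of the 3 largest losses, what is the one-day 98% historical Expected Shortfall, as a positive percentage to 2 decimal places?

8.43%

The 3 worst returns sum to -25.28%.
ES = −(-25.28%) / 3 = 8.4266…% ≈ 8.43%.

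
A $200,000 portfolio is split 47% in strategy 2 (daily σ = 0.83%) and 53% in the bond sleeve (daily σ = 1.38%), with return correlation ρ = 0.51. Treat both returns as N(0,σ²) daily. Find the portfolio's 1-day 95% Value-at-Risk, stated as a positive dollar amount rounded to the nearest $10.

σ_p² = 0.47²·0.83² + 0.53²·1.38² + 2·0.51·0.47·0.53·0.83·1.38 = 0.9781 (%²).
σ_p = √0.9781 = 0.989%.
At 95%, z = 1.645.
VaR = 1.645 × 0.989% = 1.627%; on $200,000 that is $3,254.

$3,250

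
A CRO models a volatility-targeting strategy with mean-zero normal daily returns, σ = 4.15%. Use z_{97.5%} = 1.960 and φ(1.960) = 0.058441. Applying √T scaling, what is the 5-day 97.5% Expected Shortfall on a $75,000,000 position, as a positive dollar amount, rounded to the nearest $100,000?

σ_{5d} = 4.15% × √5 = 9.280%.
ES multiplier = φ(z)/(1−α) = 0.058441/0.025 = 2.338.
ES = 9.280% × 2.338 = 21.697%; on $75,000,000: $16,272,750.

$16,300,000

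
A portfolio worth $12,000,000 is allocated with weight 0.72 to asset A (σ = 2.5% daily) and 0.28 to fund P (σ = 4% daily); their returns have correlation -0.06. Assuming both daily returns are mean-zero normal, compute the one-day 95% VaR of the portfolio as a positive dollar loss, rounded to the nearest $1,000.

σ_p² = 0.72²·2.5² + 0.28²·4² + 2·-0.06·0.72·0.28·2.5·4 = 4.2525 (%²).
σ_p = √4.2525 = 2.062%.
At 95%, z = 1.645.
VaR = 1.645 × 2.062% = 3.392%; on $12,000,000 that is $407,040.

$407,000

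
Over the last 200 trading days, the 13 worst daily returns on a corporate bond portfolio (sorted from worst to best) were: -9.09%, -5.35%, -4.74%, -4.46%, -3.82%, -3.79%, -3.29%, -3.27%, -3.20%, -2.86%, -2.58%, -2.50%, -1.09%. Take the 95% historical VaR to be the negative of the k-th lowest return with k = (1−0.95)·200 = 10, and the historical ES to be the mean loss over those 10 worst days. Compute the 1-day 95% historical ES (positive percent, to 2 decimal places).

The 10 worst returns sum to -43.87%.
ES = −(-43.87%) / 10 = 4.387% ≈ 4.39%.

4.39%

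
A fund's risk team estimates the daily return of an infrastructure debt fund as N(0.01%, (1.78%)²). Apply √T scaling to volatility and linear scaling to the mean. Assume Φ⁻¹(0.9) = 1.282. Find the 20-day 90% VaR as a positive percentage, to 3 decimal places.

10.005%

σ_{20d} = 1.78% × √20 = 7.960%; μ_{20d} = 20 × 0.01% = 0.200%.
VaR = −(0.200%) + 1.282 × 7.960% = 10.005%.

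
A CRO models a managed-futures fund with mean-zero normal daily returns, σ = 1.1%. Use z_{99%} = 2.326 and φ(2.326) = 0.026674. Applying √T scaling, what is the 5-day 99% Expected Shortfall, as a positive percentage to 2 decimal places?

6.56%

σ_{5d} = 1.1% × √5 = 2.460%.
ES multiplier = φ(z)/(1−α) = 0.026674/0.01 = 2.667.
ES = 2.460% × 2.667 = 6.561%.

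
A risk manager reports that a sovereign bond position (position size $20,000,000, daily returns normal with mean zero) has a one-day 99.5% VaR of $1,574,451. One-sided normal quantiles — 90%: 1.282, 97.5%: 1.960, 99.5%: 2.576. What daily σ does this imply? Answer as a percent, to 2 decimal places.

3.06%

VaR as a fraction: $1,574,451 / $20,000,000 = 7.872%.
σ = VaR / z = 7.872% / 2.576 = 3.056%.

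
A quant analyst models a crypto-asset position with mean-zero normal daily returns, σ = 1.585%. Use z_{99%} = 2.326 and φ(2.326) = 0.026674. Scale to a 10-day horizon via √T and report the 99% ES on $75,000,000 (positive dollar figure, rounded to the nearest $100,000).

σ_{10d} = 1.585% × √10 = 5.012%.
ES multiplier = φ(z)/(1−α) = 0.026674/0.01 = 2.667.
ES = 5.012% × 2.667 = 13.367%; on $75,000,000: $10,025,250.

$10,000,000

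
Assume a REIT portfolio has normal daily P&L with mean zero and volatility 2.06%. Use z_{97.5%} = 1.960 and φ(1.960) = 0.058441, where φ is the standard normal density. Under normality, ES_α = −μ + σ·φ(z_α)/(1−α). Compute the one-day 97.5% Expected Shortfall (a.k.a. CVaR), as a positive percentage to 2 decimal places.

Tail multiplier: φ(z)/(1−α) = 0.058441 / 0.025 = 2.338.
ES = 2.06% × 2.338 = 4.816%.

4.82%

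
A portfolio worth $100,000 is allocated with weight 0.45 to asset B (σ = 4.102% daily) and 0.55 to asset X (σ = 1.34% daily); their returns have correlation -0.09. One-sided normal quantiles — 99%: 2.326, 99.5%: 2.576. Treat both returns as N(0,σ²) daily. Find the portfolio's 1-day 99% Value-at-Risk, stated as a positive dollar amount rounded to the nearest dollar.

$4,478

σ_p² = 0.45²·4.102² + 0.55²·1.34² + 2·-0.09·0.45·0.55·4.102·1.34 = 3.7056 (%²).
σ_p = √3.7056 = 1.925%.
VaR = 2.326 × 1.925% = 4.478%; on $100,000 that is $4,478.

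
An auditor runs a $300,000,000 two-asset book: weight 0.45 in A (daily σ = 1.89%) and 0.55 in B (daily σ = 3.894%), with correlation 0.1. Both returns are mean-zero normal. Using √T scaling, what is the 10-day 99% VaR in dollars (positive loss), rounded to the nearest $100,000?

σ_p = √(0.45²·1.89² + 0.55²·3.894² + 2·0.1·0.45·0.55·1.89·3.894) = 2.382%.
σ_{10d} = 2.382% × √10 = 7.533%.
z(99%) = 2.326.
VaR = 2.326 × 7.533% = 17.522%; on $300,000,000 that is $52,566,000.

$52,600,000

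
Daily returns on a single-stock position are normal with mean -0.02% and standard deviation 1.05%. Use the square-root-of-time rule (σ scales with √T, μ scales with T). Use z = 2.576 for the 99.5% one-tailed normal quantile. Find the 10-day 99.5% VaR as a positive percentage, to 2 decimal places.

σ_{10d} = 1.05% × √10 = 3.320%; μ_{10d} = 10 × -0.02% = -0.200%.
VaR = −(-0.200%) + 2.576 × 3.320% = 8.752%.

8.75%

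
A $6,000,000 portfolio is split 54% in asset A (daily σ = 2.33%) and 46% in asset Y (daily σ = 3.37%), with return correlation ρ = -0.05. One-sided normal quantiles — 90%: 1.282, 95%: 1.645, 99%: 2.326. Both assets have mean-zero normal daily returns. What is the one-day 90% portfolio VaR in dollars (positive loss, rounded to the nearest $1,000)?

$150,000

σ_p² = 0.54²·2.33² + 0.46²·3.37² + 2·-0.05·0.54·0.46·2.33·3.37 = 3.7911 (%²).
σ_p = √3.7911 = 1.947%.
VaR = 1.282 × 1.947% = 2.496%; on $6,000,000 that is $149,760.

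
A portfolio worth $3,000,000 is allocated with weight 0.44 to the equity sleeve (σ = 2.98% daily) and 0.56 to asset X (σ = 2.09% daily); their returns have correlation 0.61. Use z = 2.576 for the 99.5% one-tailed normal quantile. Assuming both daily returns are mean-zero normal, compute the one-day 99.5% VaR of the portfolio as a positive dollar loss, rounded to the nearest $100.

σ_p² = 0.44²·2.98² + 0.56²·2.09² + 2·0.61·0.44·0.56·2.98·2.09 = 4.9613 (%²).
σ_p = √4.9613 = 2.227%.
VaR = 2.576 × 2.227% = 5.737%; on $3,000,000 that is $172,110.

$172,100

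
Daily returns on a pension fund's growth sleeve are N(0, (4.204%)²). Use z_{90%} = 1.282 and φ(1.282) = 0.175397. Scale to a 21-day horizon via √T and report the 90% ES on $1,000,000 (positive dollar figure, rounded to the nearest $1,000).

$338,000

σ_{21d} = 4.204% × √21 = 19.265%.
ES multiplier = φ(z)/(1−α) = 0.175397/0.1 = 1.754.
ES = 19.265% × 1.754 = 33.791%; on $1,000,000: $337,910.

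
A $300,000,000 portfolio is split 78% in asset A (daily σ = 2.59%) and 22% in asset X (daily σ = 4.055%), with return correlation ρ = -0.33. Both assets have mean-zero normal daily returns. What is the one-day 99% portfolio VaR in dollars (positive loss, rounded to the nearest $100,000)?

σ_p² = 0.78²·2.59² + 0.22²·4.055² + 2·-0.33·0.78·0.22·2.59·4.055 = 3.6876 (%²).
σ_p = √3.6876 = 1.920%.
At 99%, z = 2.326.
VaR = 2.326 × 1.920% = 4.466%; on $300,000,000 that is $13,398,000.

$13,400,000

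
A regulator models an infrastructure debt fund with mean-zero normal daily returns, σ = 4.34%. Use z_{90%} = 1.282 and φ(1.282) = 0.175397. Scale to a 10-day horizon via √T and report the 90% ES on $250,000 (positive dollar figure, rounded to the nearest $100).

$60,200

σ_{10d} = 4.34% × √10 = 13.724%.
ES multiplier = φ(z)/(1−α) = 0.175397/0.1 = 1.754.
ES = 13.724% × 1.754 = 24.072%; on $250,000: $60,180.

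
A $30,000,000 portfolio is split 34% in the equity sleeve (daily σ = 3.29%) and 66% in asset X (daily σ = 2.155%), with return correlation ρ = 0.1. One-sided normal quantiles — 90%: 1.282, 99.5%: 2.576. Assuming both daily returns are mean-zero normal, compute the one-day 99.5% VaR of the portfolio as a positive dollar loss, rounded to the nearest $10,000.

$1,460,000

σ_p² = 0.34²·3.29² + 0.66²·2.155² + 2·0.1·0.34·0.66·3.29·2.155 = 3.5924 (%²).
σ_p = √3.5924 = 1.895%.
VaR = 2.576 × 1.895% = 4.882%; on $30,000,000 that is $1,464,600.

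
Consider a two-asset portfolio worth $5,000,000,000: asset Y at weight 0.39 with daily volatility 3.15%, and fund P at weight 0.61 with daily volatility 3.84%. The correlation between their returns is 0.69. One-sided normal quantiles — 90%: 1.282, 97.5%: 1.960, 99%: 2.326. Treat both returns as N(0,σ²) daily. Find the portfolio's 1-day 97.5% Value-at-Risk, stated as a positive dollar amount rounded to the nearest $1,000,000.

$325,000,000

σ_p² = 0.39²·3.15² + 0.61²·3.84² + 2·0.69·0.39·0.61·3.15·3.84 = 10.9672 (%²).
σ_p = √10.9672 = 3.312%.
VaR = 1.960 × 3.312% = 6.492%; on $5,000,000,000 that is $324,600,000.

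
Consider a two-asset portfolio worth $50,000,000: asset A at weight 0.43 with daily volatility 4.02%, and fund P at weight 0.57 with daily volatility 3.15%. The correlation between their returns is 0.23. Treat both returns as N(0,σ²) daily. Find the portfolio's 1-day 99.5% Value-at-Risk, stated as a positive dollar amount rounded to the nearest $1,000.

σ_p² = 0.43²·4.02² + 0.57²·3.15² + 2·0.23·0.43·0.57·4.02·3.15 = 7.6396 (%²).
σ_p = √7.6396 = 2.764%.
At 99.5%, z = 2.576.
VaR = 2.576 × 2.764% = 7.120%; on $50,000,000 that is $3,560,000.

$3,560,000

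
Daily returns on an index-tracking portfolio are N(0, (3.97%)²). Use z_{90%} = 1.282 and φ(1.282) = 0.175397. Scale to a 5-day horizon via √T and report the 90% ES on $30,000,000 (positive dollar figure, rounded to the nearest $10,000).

$4,670,000

σ_{5d} = 3.97% × √5 = 8.877%.
ES multiplier = φ(z)/(1−α) = 0.175397/0.1 = 1.754.
ES = 8.877% × 1.754 = 15.570%; on $30,000,000: $4,671,000.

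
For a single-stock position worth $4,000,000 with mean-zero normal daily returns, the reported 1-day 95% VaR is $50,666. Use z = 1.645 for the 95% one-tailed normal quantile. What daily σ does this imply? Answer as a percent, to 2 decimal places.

0.77%

VaR as a fraction: $50,666 / $4,000,000 = 1.267%.
σ = VaR / z = 1.267% / 1.645 = 0.770%.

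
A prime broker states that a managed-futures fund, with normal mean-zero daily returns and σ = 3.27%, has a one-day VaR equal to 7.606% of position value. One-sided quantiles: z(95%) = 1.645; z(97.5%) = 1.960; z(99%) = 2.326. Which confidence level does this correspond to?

99%

Implied z = VaR/σ = 7.606 / 3.27 = 2.326.
This matches z(99%) = 2.326.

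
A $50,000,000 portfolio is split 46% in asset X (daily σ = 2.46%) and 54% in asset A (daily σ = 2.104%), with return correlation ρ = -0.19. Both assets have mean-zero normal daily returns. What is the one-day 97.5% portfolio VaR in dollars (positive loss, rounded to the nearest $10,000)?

$1,410,000

σ_p² = 0.46²·2.46² + 0.54²·2.104² + 2·-0.19·0.46·0.54·2.46·2.104 = 2.0828 (%²).
σ_p = √2.0828 = 1.443%.
At 97.5%, z = 1.960.
VaR = 1.960 × 1.443% = 2.828%; on $50,000,000 that is $1,414,000.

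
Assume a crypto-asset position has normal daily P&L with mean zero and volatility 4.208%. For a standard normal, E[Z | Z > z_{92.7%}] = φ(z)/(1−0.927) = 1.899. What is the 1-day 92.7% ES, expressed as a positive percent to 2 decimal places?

7.99%

ES = 4.208% × 1.899 = 7.991%.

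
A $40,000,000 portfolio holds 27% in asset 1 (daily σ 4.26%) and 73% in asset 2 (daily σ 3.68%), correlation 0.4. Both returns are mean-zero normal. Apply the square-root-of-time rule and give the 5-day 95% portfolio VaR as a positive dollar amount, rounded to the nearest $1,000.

$4,882,000

σ_p = √(0.27²·4.26² + 0.73²·3.68² + 2·0.4·0.27·0.73·4.26·3.68) = 3.318%.
σ_{5d} = 3.318% × √5 = 7.419%.
z(95%) = 1.645.
VaR = 1.645 × 7.419% = 12.204%; on $40,000,000 that is $4,881,600.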